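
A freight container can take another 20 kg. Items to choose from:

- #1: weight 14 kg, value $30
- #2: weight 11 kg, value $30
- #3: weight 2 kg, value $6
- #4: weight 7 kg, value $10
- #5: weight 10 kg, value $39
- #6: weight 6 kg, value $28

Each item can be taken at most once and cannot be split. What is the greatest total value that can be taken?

$73

Check high-value combinations within 20 kg:
- #3+#5+#6: weight 2+10+6=18, value 6+39+28=73
- #5+#6: weight 10+6=16, value 39+28=67
- #2+#3+#6: weight 11+2+6=19, value 30+6+28=64
- #2+#6: weight 11+6=17, value 30+28=58
- #1+#6: weight 14+6=20, value 30+28=58
Best: $73.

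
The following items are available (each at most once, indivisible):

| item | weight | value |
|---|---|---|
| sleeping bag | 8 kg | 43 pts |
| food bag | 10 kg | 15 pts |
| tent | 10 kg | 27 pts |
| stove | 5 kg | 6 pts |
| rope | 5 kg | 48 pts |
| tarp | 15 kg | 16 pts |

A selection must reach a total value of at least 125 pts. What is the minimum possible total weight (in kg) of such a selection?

33

Subsets with value ≥ 125, sorted by total weight:
- sleeping bag+food bag+tent+rope: weight 33, value 133
- sleeping bag+food bag+tent+stove+rope: weight 38, value 139
Minimum weight: 33 kg.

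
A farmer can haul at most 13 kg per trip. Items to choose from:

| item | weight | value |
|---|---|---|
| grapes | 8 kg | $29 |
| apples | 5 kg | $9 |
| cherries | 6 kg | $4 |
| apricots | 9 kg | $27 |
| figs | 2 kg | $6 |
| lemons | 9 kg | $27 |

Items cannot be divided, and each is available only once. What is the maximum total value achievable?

This is a 0/1 knapsack; check combinations near the capacity.
- grapes+apples: weight 8+5=13, value 29+9=38
- grapes+figs: weight 8+2=10, value 29+6=35
- apricots+figs: weight 9+2=11, value 27+6=33
Best: $38.

$38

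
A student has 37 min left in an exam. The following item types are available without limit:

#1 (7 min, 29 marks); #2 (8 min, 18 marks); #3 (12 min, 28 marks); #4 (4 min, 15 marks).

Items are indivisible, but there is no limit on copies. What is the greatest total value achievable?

147 marks

Best value-per-unit is #1 at 29/7; filling with it alone gives 5×29 = 145.
Optimal mix: 3×#1 + 4×#4 → time 37, value 147.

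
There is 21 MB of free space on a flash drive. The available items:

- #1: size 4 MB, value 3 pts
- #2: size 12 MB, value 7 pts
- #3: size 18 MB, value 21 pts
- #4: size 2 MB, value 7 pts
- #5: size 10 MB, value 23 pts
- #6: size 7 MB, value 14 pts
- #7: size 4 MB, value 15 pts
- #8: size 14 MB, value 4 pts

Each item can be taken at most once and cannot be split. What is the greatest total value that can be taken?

This is a 0/1 knapsack; check combinations near the capacity.
- #5+#6+#7: size 10+7+4=21, value 23+14+15=52
- #1+#4+#5+#7: size 4+2+10+4=20, value 3+7+23+15=48
- #4+#5+#7: size 2+10+4=16, value 7+23+15=45
- #4+#5+#6: size 2+10+7=19, value 7+23+14=44
Best: 52 pts.

52 pts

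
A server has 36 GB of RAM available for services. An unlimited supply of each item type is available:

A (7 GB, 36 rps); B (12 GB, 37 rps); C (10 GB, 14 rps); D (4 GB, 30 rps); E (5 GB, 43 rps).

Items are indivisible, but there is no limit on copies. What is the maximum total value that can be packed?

Best value-per-unit is E at 43/5, and filling with it alone uses memory 7×5=35. No mix of the others beats 7×43 = 301.

301 rps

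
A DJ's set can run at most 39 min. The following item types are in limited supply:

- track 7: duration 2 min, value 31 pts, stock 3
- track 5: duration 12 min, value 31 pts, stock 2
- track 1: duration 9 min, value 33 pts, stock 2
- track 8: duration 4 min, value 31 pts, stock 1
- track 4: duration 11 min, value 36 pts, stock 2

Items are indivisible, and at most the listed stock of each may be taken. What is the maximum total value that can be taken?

Best selections within duration 39 and stock limits:
- 3×track 7 + 2×track 1 + 1×track 8 + 1×track 4: duration 39, value 226
- 3×track 7 + 1×track 1 + 2×track 4: duration 37, value 198
- 2×track 7 + 1×track 1 + 1×track 8 + 2×track 4: duration 39, value 198
- 3×track 7 + 1×track 8 + 2×track 4: duration 32, value 196
Best: 226 pts.

226 pts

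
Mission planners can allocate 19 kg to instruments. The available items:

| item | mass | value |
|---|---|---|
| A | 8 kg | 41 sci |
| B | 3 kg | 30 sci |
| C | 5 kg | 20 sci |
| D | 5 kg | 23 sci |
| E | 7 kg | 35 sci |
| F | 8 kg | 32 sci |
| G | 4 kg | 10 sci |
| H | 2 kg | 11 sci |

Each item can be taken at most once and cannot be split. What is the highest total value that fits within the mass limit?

Check high-value combinations within 19 kg:
- A+B+E: mass 8+3+7=18, value 41+30+35=106
- A+B+D+H: mass 8+3+5+2=18, value 41+30+23+11=105
- A+B+F: mass 8+3+8=19, value 41+30+32=103
- A+B+C+H: mass 8+3+5+2=18, value 41+30+20+11=102
- B+D+E+H: mass 3+5+7+2=17, value 30+23+35+11=99
Best: 106 sci.

106 sci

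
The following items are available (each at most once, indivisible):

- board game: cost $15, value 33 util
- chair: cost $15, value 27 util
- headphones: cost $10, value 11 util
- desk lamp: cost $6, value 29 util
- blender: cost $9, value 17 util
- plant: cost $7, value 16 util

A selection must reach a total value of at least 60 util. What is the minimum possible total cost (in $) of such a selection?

21

Subsets with value ≥ 60, sorted by total cost:
- board game+desk lamp: cost 21, value 62
- desk lamp+blender+plant: cost 22, value 62
- board game+desk lamp+plant: cost 28, value 78
- chair+desk lamp+plant: cost 28, value 72
Minimum cost: 21 $.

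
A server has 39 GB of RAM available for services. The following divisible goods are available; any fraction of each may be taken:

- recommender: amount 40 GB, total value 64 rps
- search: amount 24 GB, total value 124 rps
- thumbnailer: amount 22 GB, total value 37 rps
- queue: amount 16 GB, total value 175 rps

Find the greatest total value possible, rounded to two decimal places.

293.83

Take in order of value per unit:
- queue (175/16 per unit): all 16 → value 175, running total 175.00
- search (124/24 per unit): 23 of 24 → value 23×124/24 = 118.8333, running total 293.83
Total 293.83.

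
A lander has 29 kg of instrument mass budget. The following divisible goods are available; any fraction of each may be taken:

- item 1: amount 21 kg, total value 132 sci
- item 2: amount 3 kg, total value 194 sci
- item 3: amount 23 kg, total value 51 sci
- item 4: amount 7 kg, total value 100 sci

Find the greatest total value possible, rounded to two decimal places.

Take in order of value per unit:
- item 2 (194/3 per unit): all 3 → value 194, running total 194.00
- item 4 (100/7 per unit): all 7 → value 100, running total 294.00
- item 1 (132/21 per unit): 19 of 21 → value 19×132/21 = 119.4286, running total 413.43
Total 413.43.

413.43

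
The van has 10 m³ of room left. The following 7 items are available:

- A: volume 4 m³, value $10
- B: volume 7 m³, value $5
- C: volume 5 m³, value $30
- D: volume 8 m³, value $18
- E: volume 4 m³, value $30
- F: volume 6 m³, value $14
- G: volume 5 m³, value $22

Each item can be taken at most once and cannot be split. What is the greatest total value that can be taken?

This is a 0/1 knapsack; check combinations near the capacity.
- C+E: volume 5+4=9, value 30+30=60
- E+G: volume 4+5=9, value 30+22=52
- C+G: volume 5+5=10, value 30+22=52
- E+F: volume 4+6=10, value 30+14=44
- A+E: volume 4+4=8, value 10+30=40
Best: $60.

$60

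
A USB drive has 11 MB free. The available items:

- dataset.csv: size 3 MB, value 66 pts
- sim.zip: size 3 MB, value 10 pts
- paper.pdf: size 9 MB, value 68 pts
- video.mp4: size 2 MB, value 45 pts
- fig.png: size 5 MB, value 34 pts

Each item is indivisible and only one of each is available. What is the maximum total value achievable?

Check high-value combinations within 11 MB:
- dataset.csv+video.mp4+fig.png: size 3+2+5=10, value 66+45+34=145
- dataset.csv+sim.zip+video.mp4: size 3+3+2=8, value 66+10+45=121
- paper.pdf+video.mp4: size 9+2=11, value 68+45=113
- dataset.csv+video.mp4: size 3+2=5, value 66+45=111
- dataset.csv+sim.zip+fig.png: size 3+3+5=11, value 66+10+34=110
Best: 145 pts.

145 pts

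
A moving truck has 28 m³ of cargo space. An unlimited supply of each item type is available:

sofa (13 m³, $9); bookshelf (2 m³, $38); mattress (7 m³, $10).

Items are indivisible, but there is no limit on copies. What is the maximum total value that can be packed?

$532

Best value-per-unit is bookshelf at 38/2, and filling with it alone uses volume 14×2=28. No mix of the others beats 14×38 = 532.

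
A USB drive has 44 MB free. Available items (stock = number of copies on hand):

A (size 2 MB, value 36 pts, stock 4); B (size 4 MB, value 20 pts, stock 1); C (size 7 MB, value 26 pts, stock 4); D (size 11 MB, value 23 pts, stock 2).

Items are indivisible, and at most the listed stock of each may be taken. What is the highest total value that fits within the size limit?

Best selections within size 44 and stock limits:
- 4×A + 1×B + 4×C: size 40, value 268
- 4×A + 1×B + 3×C + 1×D: size 44, value 265
- 4×A + 4×C: size 36, value 248
Best: 268 pts.

268 pts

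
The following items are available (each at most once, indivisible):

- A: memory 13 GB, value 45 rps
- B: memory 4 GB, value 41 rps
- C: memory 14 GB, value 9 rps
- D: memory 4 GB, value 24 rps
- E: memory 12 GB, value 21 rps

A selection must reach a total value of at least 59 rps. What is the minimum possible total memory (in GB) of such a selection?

Subsets with value ≥ 59, sorted by total memory:
- B+D: memory 8, value 65
- B+E: memory 16, value 62
Minimum memory: 8 GB.

8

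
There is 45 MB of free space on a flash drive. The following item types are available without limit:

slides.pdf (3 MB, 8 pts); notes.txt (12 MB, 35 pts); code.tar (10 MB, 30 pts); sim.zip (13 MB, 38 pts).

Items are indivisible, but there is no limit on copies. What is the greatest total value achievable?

133 pts

Best value-per-unit is code.tar at 30/10; filling with it alone gives 4×30 = 120.
Optimal mix: 1×slides.pdf + 1×notes.txt + 3×code.tar → size 45, value 133.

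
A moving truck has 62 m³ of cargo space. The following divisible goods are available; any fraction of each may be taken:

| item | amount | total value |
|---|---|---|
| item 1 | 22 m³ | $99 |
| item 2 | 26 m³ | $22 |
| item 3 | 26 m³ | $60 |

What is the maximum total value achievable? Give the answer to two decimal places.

Take in order of value per unit:
- item 1 (99/22 per unit): all 22 → value 99, running total 99.00
- item 3 (60/26 per unit): all 26 → value 60, running total 159.00
- item 2 (22/26 per unit): 14 of 26 → value 14×22/26 = 11.8462, running total 170.85
Total 170.85.

170.85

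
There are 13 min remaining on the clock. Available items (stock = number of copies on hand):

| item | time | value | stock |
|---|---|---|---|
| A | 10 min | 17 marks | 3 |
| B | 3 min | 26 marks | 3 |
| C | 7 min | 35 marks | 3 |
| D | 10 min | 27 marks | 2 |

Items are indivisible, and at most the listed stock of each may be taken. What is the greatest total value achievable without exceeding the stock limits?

Best selections within time 13 and stock limits:
- 2×B + 1×C: time 13, value 87
- 3×B: time 9, value 78
Best: 87 marks.

87 marks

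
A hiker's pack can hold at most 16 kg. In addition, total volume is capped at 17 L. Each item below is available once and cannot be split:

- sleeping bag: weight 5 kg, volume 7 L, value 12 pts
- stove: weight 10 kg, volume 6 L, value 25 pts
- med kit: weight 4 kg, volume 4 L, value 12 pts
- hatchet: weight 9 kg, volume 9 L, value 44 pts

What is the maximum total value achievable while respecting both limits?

Feasible sets respecting both limits:
- sleeping bag+hatchet: weight 14, volume 16, value 56
- med kit+hatchet: weight 13, volume 13, value 56
- hatchet: weight 9, volume 9, value 44
Best: 56 pts.

56 pts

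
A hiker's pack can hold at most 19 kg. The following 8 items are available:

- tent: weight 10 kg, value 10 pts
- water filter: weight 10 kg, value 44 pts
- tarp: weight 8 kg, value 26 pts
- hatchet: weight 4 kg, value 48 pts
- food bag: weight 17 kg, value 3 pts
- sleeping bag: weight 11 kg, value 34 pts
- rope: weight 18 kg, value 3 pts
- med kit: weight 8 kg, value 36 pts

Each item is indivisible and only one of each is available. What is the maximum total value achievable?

This is a 0/1 knapsack; check combinations near the capacity.
- water filter+hatchet: weight 10+4=14, value 44+48=92
- hatchet+med kit: weight 4+8=12, value 48+36=84
- hatchet+sleeping bag: weight 4+11=15, value 48+34=82
- water filter+med kit: weight 10+8=18, value 44+36=80
Best: 92 pts.

92 pts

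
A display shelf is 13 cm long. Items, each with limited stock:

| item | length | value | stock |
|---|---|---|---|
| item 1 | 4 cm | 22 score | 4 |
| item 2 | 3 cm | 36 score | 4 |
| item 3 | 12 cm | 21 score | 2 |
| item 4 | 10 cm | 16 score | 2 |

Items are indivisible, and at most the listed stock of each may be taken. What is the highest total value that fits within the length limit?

Best selections within length 13 and stock limits:
- 4×item 2: length 12, value 144
- 1×item 1 + 3×item 2: length 13, value 130
- 3×item 2: length 9, value 108
- 1×item 1 + 2×item 2: length 10, value 94
Best: 144 score.

144 score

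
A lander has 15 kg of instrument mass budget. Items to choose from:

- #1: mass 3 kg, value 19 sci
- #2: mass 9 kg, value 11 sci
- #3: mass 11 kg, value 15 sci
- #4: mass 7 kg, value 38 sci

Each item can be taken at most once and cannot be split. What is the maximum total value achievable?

57 sci

Check high-value combinations within 15 kg:
- #1+#4: mass 3+7=10, value 19+38=57
- #4: mass 7, value 38
- #1+#3: mass 3+11=14, value 19+15=34
Best: 57 sci.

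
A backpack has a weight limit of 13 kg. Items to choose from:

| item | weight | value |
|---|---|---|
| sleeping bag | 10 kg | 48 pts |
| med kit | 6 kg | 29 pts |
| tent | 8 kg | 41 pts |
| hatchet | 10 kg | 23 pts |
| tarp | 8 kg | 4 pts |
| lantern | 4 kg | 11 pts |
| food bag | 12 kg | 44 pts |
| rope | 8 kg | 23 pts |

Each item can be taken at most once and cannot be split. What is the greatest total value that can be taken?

This is a 0/1 knapsack; check combinations near the capacity.
- tent+lantern: weight 8+4=12, value 41+11=52
- sleeping bag: weight 10, value 48
- food bag: weight 12, value 44
Best: 52 pts.

52 pts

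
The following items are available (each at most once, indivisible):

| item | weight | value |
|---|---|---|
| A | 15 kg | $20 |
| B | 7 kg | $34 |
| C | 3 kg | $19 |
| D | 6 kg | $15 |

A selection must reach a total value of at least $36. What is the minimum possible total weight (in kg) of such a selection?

Subsets with value ≥ 36, sorted by total weight:
- B+C: weight 10, value 53
- B+D: weight 13, value 49
- B+C+D: weight 16, value 68
Minimum weight: 10 kg.

10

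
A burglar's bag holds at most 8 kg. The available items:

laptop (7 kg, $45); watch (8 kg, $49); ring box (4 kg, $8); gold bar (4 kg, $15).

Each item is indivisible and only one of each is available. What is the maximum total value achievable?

$49

This is a 0/1 knapsack; check combinations near the capacity.
- watch: weight 8, value 49
- laptop: weight 7, value 45
- ring box+gold bar: weight 4+4=8, value 8+15=23
Best: $49.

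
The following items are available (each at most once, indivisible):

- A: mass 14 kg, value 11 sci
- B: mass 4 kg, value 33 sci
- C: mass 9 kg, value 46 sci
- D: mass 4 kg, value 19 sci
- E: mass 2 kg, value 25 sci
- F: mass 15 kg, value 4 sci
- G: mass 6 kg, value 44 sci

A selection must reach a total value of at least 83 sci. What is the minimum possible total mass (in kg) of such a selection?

Subsets with value ≥ 83, sorted by total mass:
- B+E+G: mass 12, value 102
- D+E+G: mass 12, value 88
Minimum mass: 12 kg.

12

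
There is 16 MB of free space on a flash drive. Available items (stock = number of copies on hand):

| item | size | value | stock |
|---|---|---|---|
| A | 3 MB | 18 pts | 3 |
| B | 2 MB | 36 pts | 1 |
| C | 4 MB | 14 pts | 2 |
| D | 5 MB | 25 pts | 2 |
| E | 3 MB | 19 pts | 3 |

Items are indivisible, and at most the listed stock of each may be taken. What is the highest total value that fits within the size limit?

118 pts

Top feasible selections:
- 1×B + 1×D + 3×E: size 16, value 118
- 1×A + 1×B + 1×D + 2×E: size 16, value 117
- 2×A + 1×B + 1×D + 1×E: size 16, value 116
Best: 118 pts.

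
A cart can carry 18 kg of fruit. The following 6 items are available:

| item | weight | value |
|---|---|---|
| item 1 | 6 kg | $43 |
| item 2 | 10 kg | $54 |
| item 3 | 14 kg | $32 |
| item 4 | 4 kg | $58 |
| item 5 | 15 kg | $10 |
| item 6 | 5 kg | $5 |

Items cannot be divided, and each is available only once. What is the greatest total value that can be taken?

$112

Check high-value combinations within 18 kg:
- item 2+item 4: weight 10+4=14, value 54+58=112
- item 1+item 4+item 6: weight 6+4+5=15, value 43+58+5=106
- item 1+item 4: weight 6+4=10, value 43+58=101
- item 1+item 2: weight 6+10=16, value 43+54=97
- item 3+item 4: weight 14+4=18, value 32+58=90
Best: $112.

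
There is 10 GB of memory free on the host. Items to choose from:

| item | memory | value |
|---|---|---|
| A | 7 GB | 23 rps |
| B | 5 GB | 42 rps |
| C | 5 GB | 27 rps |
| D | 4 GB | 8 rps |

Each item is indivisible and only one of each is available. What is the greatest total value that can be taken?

This is a 0/1 knapsack; check combinations near the capacity.
- B+C: memory 5+5=10, value 42+27=69
- B+D: memory 5+4=9, value 42+8=50
- B: memory 5, value 42
- C+D: memory 5+4=9, value 27+8=35
- C: memory 5, value 27
Best: 69 rps.

69 rps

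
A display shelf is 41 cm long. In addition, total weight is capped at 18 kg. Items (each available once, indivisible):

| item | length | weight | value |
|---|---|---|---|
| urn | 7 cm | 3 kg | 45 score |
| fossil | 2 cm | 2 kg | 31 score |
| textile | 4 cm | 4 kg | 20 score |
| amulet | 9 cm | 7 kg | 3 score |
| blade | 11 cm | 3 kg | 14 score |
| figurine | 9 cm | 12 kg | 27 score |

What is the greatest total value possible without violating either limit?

110 score

Feasible sets respecting both limits:
- urn+fossil+textile+blade: length 24, weight 12, value 110
- urn+fossil+figurine: length 18, weight 17, value 103
- urn+fossil+textile+amulet: length 22, weight 16, value 99
- urn+fossil+textile: length 13, weight 9, value 96
Best: 110 score.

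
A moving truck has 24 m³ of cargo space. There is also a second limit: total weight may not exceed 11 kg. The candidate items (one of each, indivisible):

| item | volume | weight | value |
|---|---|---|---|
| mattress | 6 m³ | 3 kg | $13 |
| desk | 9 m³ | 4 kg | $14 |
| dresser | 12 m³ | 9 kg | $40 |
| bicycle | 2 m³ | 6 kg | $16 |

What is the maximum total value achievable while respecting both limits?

$40

Feasible sets respecting both limits:
- dresser: volume 12, weight 9, value 40
- desk+bicycle: volume 11, weight 10, value 30
- mattress+bicycle: volume 8, weight 9, value 29
- mattress+desk: volume 15, weight 7, value 27
Best: $40.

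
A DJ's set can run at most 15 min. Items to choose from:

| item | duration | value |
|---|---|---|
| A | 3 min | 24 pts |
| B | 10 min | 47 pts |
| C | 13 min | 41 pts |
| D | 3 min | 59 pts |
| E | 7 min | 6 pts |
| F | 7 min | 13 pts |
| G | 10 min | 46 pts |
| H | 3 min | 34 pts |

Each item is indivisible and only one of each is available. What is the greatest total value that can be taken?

117 pts

Check high-value combinations within 15 min:
- A+D+H: duration 3+3+3=9, value 24+59+34=117
- B+D: duration 10+3=13, value 47+59=106
- D+F+H: duration 3+7+3=13, value 59+13+34=106
Best: 117 pts.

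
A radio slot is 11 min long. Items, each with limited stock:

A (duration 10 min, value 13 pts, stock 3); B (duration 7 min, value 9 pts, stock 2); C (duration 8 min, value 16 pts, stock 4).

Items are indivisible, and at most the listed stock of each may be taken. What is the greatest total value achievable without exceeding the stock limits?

16 pts

Top feasible selections:
- 1×C: duration 8, value 16
- 1×A: duration 10, value 13
- 1×B: duration 7, value 9
Best: 16 pts.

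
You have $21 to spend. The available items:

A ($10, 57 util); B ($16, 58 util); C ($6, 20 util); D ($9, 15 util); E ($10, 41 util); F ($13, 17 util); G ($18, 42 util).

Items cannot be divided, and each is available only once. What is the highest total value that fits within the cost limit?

98 util

Check high-value combinations within $21:
- A+E: cost 10+10=20, value 57+41=98
- A+C: cost 10+6=16, value 57+20=77
- A+D: cost 10+9=19, value 57+15=72
Best: 98 util.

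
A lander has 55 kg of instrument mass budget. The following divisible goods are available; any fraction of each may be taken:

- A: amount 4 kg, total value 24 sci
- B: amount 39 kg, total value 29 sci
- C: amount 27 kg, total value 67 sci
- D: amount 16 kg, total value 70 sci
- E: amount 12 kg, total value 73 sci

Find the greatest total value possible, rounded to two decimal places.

224.07

Take in order of value per unit:
- E (73/12 per unit): all 12 → value 73, running total 73.00
- A (24/4 per unit): all 4 → value 24, running total 97.00
- D (70/16 per unit): all 16 → value 70, running total 167.00
- C (67/27 per unit): 23 of 27 → value 23×67/27 = 57.0741, running total 224.07
Total 224.07.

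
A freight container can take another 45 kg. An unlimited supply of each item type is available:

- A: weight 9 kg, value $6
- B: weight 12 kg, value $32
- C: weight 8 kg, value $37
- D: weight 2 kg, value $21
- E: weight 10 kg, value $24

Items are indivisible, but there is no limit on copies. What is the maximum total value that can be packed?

Best value-per-unit is D at 21/2, and filling with it alone uses weight 22×2=44. No mix of the others beats 22×21 = 462.

$462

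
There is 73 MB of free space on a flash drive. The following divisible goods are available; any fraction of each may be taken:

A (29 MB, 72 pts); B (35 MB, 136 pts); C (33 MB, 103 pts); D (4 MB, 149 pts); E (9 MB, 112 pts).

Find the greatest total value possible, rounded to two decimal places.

Take in order of value per unit:
- D (149/4 per unit): all 4 → value 149, running total 149.00
- E (112/9 per unit): all 9 → value 112, running total 261.00
- B (136/35 per unit): all 35 → value 136, running total 397.00
- C (103/33 per unit): 25 of 33 → value 25×103/33 = 78.0303, running total 475.03
Total 475.03.

475.03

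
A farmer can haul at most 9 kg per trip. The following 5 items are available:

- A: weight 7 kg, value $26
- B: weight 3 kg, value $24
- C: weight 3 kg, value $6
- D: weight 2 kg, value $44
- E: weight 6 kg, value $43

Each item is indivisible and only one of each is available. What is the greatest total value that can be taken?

Check high-value combinations within 9 kg:
- D+E: weight 2+6=8, value 44+43=87
- B+C+D: weight 3+3+2=8, value 24+6+44=74
- A+D: weight 7+2=9, value 26+44=70
- B+D: weight 3+2=5, value 24+44=68
- B+E: weight 3+6=9, value 24+43=67
Best: $87.

$87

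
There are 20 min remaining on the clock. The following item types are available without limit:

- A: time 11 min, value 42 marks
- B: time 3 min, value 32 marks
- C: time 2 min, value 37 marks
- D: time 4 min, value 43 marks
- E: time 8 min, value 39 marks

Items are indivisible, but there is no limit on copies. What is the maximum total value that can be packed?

370 marks

Best value-per-unit is C at 37/2, and filling with it alone uses time 10×2=20. No mix of the others beats 10×37 = 370.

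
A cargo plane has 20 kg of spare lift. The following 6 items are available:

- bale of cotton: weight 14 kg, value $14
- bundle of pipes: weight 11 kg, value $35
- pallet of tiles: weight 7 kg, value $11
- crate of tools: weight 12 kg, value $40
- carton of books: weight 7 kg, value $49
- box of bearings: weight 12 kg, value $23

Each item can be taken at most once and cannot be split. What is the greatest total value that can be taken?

Check high-value combinations within 20 kg:
- crate of tools+carton of books: weight 12+7=19, value 40+49=89
- bundle of pipes+carton of books: weight 11+7=18, value 35+49=84
- carton of books+box of bearings: weight 7+12=19, value 49+23=72
- pallet of tiles+carton of books: weight 7+7=14, value 11+49=60
- pallet of tiles+crate of tools: weight 7+12=19, value 11+40=51
Best: $89.

$89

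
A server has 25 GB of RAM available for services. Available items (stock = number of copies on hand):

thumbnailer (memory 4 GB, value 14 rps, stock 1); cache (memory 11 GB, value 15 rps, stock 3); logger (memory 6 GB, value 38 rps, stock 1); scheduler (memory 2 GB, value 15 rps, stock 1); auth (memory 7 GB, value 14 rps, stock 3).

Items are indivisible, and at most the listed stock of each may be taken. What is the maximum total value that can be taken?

82 rps

Top feasible selections:
- 1×thumbnailer + 1×cache + 1×logger + 1×scheduler: memory 23, value 82
- 1×thumbnailer + 1×logger + 1×scheduler + 1×auth: memory 19, value 81
- 1×logger + 1×scheduler + 2×auth: memory 22, value 81
- 1×thumbnailer + 1×logger + 2×auth: memory 24, value 80
Best: 82 rps.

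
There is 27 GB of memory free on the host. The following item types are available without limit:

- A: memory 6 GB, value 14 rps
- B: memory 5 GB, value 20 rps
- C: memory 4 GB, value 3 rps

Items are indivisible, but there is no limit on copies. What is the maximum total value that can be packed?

Best value-per-unit is B at 20/5, and filling with it alone uses memory 5×5=25. No mix of the others beats 5×20 = 100.

100 rps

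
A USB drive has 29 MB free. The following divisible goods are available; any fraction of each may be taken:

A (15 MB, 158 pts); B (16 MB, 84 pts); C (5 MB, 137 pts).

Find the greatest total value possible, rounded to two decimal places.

342.25

Take in order of value per unit:
- C (137/5 per unit): all 5 → value 137, running total 137.00
- A (158/15 per unit): all 15 → value 158, running total 295.00
- B (84/16 per unit): 9 of 16 → value 9×84/16 = 47.2500, running total 342.25
Total 342.25.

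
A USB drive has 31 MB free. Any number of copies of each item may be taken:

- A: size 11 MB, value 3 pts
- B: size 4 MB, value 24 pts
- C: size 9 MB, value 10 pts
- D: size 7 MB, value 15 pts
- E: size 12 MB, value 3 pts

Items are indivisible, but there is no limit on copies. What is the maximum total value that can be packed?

168 pts

Best value-per-unit is B at 24/4, and filling with it alone uses size 7×4=28. No mix of the others beats 7×24 = 168.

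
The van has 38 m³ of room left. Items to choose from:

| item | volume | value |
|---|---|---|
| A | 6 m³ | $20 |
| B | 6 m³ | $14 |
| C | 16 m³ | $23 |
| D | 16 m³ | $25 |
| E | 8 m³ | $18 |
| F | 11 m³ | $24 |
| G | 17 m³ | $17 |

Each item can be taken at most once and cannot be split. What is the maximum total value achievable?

$77

Check high-value combinations within 38 m³:
- A+B+D+E: volume 6+6+16+8=36, value 20+14+25+18=77
- A+B+E+F: volume 6+6+8+11=31, value 20+14+18+24=76
- A+B+C+E: volume 6+6+16+8=36, value 20+14+23+18=75
Best: $77.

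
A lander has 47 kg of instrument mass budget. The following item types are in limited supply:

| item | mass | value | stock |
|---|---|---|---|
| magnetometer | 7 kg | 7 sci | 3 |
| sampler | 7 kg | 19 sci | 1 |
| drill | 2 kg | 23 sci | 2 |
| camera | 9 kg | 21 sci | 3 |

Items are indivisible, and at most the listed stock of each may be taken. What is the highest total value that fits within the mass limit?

Top feasible selections:
- 1×magnetometer + 1×sampler + 2×drill + 3×camera: mass 45, value 135
- 1×sampler + 2×drill + 3×camera: mass 38, value 128
- 2×magnetometer + 2×drill + 3×camera: mass 45, value 123
Best: 135 sci.

135 sci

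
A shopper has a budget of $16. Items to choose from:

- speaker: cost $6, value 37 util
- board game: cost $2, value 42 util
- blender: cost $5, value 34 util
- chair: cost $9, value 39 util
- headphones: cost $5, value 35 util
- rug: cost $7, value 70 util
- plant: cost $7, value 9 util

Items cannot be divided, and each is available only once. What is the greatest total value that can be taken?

149 util

Check high-value combinations within $16:
- speaker+board game+rug: cost 6+2+7=15, value 37+42+70=149
- board game+headphones+rug: cost 2+5+7=14, value 42+35+70=147
- board game+blender+rug: cost 2+5+7=14, value 42+34+70=146
- board game+rug+plant: cost 2+7+7=16, value 42+70+9=121
- board game+chair+headphones: cost 2+9+5=16, value 42+39+35=116
Best: 149 util.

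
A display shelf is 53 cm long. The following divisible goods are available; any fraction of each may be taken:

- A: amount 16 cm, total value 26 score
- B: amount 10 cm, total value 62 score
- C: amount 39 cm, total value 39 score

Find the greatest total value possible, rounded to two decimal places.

Take in order of value per unit:
- B (62/10 per unit): all 10 → value 62, running total 62.00
- A (26/16 per unit): all 16 → value 26, running total 88.00
- C (39/39 per unit): 27 of 39 → value 27×39/39 = 27.0000, running total 115.00
Total 115.00.

115.00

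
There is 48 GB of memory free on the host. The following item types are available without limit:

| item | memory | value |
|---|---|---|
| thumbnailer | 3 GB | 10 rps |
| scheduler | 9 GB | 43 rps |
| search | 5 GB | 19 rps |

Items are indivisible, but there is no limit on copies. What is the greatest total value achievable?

Best value-per-unit is scheduler at 43/9; filling with it alone gives 5×43 = 215.
Optimal mix: 1×thumbnailer + 5×scheduler → memory 48, value 225.

225 rps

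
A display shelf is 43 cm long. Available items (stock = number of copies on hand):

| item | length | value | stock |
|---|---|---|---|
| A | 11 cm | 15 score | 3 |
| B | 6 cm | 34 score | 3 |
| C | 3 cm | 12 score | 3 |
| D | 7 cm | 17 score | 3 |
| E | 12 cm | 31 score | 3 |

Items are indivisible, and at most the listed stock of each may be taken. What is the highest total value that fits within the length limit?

Best selections within length 43 and stock limits:
- 3×B + 2×C + 1×D + 1×E: length 43, value 174
- 3×B + 3×C + 2×D: length 41, value 172
- 3×B + 3×C + 1×E: length 39, value 169
Best: 174 score.

174 score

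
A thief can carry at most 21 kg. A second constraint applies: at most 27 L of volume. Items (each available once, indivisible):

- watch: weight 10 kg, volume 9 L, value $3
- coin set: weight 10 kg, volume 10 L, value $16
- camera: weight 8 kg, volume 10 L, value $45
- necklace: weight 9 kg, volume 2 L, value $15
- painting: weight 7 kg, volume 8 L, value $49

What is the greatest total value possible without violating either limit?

$94

Feasible sets respecting both limits:
- camera+painting: weight 15, volume 18, value 94
- coin set+painting: weight 17, volume 18, value 65
- necklace+painting: weight 16, volume 10, value 64
Best: $94.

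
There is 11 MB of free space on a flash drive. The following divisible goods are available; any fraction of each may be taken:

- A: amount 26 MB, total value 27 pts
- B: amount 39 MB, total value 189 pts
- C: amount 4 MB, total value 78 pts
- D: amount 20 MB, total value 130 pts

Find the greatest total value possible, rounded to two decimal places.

Take in order of value per unit:
- C (78/4 per unit): all 4 → value 78, running total 78.00
- D (130/20 per unit): 7 of 20 → value 7×130/20 = 45.5000, running total 123.50
Total 123.50.

123.50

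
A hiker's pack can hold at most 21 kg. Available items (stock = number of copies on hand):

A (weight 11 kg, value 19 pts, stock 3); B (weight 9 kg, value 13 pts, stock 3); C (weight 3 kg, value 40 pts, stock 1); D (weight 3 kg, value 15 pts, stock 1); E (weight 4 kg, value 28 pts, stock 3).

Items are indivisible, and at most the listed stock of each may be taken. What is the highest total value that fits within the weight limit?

139 pts

Best selections within weight 21 and stock limits:
- 1×C + 1×D + 3×E: weight 18, value 139
- 1×C + 3×E: weight 15, value 124
- 1×C + 1×D + 2×E: weight 14, value 111
- 1×B + 1×C + 2×E: weight 20, value 109
Best: 139 pts.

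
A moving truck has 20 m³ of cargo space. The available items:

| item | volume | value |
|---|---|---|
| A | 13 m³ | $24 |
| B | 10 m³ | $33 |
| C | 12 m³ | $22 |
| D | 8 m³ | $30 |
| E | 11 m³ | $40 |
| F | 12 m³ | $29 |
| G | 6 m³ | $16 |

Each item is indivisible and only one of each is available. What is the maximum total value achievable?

$70

This is a 0/1 knapsack; check combinations near the capacity.
- D+E: volume 8+11=19, value 30+40=70
- B+D: volume 10+8=18, value 33+30=63
- D+F: volume 8+12=20, value 30+29=59
Best: $70.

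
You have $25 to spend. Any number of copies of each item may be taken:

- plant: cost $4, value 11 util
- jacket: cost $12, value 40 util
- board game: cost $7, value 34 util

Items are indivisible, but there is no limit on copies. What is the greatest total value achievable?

113 util

Best value-per-unit is board game at 34/7; filling with it alone gives 3×34 = 102.
Optimal mix: 1×plant + 3×board game → cost 25, value 113.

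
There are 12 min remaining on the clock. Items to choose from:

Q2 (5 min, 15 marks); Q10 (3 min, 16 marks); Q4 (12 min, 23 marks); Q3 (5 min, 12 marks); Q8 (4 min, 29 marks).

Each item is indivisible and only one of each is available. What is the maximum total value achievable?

60 marks

This is a 0/1 knapsack; check combinations near the capacity.
- Q2+Q10+Q8: time 5+3+4=12, value 15+16+29=60
- Q10+Q3+Q8: time 3+5+4=12, value 16+12+29=57
- Q10+Q8: time 3+4=7, value 16+29=45
- Q2+Q8: time 5+4=9, value 15+29=44
Best: 60 marks.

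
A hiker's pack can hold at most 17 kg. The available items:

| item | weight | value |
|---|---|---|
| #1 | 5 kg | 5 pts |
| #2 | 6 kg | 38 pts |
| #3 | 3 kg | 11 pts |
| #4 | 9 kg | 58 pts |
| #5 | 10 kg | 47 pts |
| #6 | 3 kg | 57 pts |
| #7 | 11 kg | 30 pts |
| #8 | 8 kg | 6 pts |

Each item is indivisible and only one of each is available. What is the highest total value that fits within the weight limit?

126 pts

Check high-value combinations within 17 kg:
- #3+#4+#6: weight 3+9+3=15, value 11+58+57=126
- #1+#4+#6: weight 5+9+3=17, value 5+58+57=120
- #4+#6: weight 9+3=12, value 58+57=115
- #3+#5+#6: weight 3+10+3=16, value 11+47+57=115
Best: 126 pts.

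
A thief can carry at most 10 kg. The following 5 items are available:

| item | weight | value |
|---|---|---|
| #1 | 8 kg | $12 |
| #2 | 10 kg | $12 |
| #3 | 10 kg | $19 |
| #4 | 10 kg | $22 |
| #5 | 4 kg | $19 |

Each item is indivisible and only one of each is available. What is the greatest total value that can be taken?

Check high-value combinations within 10 kg:
- #4: weight 10, value 22
- #5: weight 4, value 19
- #3: weight 10, value 19
- #1: weight 8, value 12
- #2: weight 10, value 12
Best: $22.

$22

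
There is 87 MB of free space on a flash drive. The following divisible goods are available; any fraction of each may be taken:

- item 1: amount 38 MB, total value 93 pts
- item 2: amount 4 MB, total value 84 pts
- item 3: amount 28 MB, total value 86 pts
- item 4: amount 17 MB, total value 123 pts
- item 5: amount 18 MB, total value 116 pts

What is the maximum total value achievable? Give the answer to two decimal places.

457.95

Take in order of value per unit:
- item 2 (84/4 per unit): all 4 → value 84, running total 84.00
- item 4 (123/17 per unit): all 17 → value 123, running total 207.00
- item 5 (116/18 per unit): all 18 → value 116, running total 323.00
- item 3 (86/28 per unit): all 28 → value 86, running total 409.00
- item 1 (93/38 per unit): 20 of 38 → value 20×93/38 = 48.9474, running total 457.95
Total 457.95.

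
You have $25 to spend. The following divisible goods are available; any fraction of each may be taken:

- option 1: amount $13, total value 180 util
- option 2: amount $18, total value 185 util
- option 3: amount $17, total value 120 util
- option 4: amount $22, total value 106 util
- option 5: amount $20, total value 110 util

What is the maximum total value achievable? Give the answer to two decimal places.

303.33

Take in order of value per unit:
- option 1 (180/13 per unit): all 13 → value 180, running total 180.00
- option 2 (185/18 per unit): 12 of 18 → value 12×185/18 = 123.3333, running total 303.33
Total 303.33.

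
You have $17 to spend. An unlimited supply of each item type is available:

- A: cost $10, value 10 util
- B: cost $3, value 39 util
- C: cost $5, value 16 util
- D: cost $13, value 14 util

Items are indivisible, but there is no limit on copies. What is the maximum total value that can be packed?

Best value-per-unit is B at 39/3, and filling with it alone uses cost 5×3=15. No mix of the others beats 5×39 = 195.

195 util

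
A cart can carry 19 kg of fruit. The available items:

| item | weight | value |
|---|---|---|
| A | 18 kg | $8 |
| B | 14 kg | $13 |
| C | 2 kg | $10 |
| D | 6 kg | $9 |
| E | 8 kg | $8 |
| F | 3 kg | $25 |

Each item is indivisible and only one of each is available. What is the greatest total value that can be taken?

Check high-value combinations within 19 kg:
- C+D+E+F: weight 2+6+8+3=19, value 10+9+8+25=52
- B+C+F: weight 14+2+3=19, value 13+10+25=48
- C+D+F: weight 2+6+3=11, value 10+9+25=44
Best: $52.

$52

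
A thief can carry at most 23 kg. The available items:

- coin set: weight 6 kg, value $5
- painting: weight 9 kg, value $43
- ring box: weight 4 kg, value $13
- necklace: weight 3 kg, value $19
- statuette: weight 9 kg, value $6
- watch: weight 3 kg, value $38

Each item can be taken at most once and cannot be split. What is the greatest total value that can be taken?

Check high-value combinations within 23 kg:
- painting+ring box+necklace+watch: weight 9+4+3+3=19, value 43+13+19+38=113
- coin set+painting+necklace+watch: weight 6+9+3+3=21, value 5+43+19+38=105
- painting+necklace+watch: weight 9+3+3=15, value 43+19+38=100
Best: $113.

$113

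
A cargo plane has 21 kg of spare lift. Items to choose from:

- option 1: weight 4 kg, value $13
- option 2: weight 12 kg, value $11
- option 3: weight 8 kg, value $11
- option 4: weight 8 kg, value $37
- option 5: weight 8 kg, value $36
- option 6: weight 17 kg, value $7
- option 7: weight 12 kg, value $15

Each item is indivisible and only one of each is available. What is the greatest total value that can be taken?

Check high-value combinations within 21 kg:
- option 1+option 4+option 5: weight 4+8+8=20, value 13+37+36=86
- option 4+option 5: weight 8+8=16, value 37+36=73
- option 1+option 3+option 4: weight 4+8+8=20, value 13+11+37=61
- option 1+option 3+option 5: weight 4+8+8=20, value 13+11+36=60
- option 4+option 7: weight 8+12=20, value 37+15=52
Best: $86.

$86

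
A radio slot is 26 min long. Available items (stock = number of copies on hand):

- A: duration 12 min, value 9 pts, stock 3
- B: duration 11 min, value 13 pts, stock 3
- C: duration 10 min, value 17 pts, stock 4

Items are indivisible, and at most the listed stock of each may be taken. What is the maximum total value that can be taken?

34 pts

Top feasible selections:
- 2×C: duration 20, value 34
- 1×B + 1×C: duration 21, value 30
- 2×B: duration 22, value 26
Best: 34 pts.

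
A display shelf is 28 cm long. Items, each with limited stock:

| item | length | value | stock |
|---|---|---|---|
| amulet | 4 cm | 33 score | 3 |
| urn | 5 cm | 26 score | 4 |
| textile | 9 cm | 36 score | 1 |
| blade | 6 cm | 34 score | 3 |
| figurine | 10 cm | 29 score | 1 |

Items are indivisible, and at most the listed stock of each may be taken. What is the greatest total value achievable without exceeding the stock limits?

Best selections within length 28 and stock limits:
- 3×amulet + 2×urn + 1×blade: length 28, value 185
- 3×amulet + 3×urn: length 27, value 177
- 2×amulet + 4×urn: length 28, value 170
- 3×amulet + 1×textile + 1×blade: length 27, value 169
Best: 185 score.

185 score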